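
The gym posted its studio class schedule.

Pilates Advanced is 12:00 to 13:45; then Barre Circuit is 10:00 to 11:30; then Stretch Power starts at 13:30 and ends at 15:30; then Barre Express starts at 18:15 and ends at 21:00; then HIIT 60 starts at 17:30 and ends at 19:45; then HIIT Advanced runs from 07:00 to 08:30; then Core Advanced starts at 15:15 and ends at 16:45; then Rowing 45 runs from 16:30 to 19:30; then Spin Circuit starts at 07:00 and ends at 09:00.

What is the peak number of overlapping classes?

Sweep the timeline, counting +1 at each start and −1 at each end (ends before starts at a tie):
07:00 start HIIT Advanced → 1
07:00 start Spin Circuit → 2
08:30 end HIIT Advanced → 1
09:00 end Spin Circuit → 0
10:00 start Barre Circuit → 1
11:30 end Barre Circuit → 0
12:00 start Pilates Advanced → 1
13:30 start Stretch Power → 2
13:45 end Pilates Advanced → 1
15:15 start Core Advanced → 2
15:30 end Stretch Power → 1
16:30 start Rowing 45 → 2
16:45 end Core Advanced → 1
17:30 start HIIT 60 → 2
18:15 start Barre Express → 3
19:30 end Rowing 45 → 2
19:45 end HIIT 60 → 1
21:00 end Barre Express → 0
Peak is 3, at 18:15 (Barre Express, HIIT 60, Rowing 45).

3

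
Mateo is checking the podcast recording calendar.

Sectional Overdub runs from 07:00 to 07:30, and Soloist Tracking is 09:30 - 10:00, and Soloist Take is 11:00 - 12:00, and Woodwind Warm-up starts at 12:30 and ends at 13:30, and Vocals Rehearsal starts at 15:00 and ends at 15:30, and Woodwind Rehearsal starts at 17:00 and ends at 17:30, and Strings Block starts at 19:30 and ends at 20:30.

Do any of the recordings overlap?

Sorted by start: Sectional Overdub, Soloist Tracking, Soloist Take, Woodwind Warm-up, Vocals Rehearsal, Woodwind Rehearsal, Strings Block.
Soloist Tracking starts after Sectional Overdub ends; Sectional Overdub is clear from here.
Soloist Take starts after Soloist Tracking ends; Soloist Tracking is clear from here.
Woodwind Warm-up starts after Soloist Take ends; Soloist Take is clear from here.
Vocals Rehearsal starts after Woodwind Warm-up ends; Woodwind Warm-up is clear from here.
Woodwind Rehearsal starts after Vocals Rehearsal ends; Vocals Rehearsal is clear from here.
Strings Block starts after Woodwind Rehearsal ends.
Every pair is clear; the schedule has no overlaps.

No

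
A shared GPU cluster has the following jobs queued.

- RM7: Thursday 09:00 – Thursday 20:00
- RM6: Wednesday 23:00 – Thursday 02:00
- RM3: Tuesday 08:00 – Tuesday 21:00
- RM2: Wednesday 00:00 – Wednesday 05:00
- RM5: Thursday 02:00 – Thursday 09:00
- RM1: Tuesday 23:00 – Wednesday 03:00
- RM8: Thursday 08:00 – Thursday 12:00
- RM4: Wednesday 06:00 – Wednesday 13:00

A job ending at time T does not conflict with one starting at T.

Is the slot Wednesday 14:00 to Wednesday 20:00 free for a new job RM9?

Yes — the slot is free

RM3: ends Tuesday 21:00 at or before RM9 starts Wednesday 14:00 → clear.
RM1: ends Wednesday 03:00 at or before RM9 starts Wednesday 14:00 → clear.
RM2: ends Wednesday 05:00 at or before RM9 starts Wednesday 14:00 → clear.
RM4: ends Wednesday 13:00 at or before RM9 starts Wednesday 14:00 → clear.
RM6: starts Wednesday 23:00 at or after RM9 ends Wednesday 20:00 → clear.
RM5: starts Thursday 02:00 at or after RM9 ends Wednesday 20:00 → clear.
RM8: starts Thursday 08:00 at or after RM9 ends Wednesday 20:00 → clear.
RM7: starts Thursday 09:00 at or after RM9 ends Wednesday 20:00 → clear.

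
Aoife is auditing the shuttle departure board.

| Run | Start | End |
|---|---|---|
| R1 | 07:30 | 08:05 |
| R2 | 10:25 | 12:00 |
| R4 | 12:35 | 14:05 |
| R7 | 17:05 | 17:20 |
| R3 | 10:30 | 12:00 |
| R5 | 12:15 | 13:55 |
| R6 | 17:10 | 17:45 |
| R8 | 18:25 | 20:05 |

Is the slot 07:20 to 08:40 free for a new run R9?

No — it overlaps R1

R1: starts 07:30 before R9 ends 08:40, and ends 08:05 after R9 starts 07:20 → overlap.
R2: starts 10:25 at or after R9 ends 08:40 → clear.
R3: starts 10:30 at or after R9 ends 08:40 → clear.
R5: starts 12:15 at or after R9 ends 08:40 → clear.
R4: starts 12:35 at or after R9 ends 08:40 → clear.
R7: starts 17:05 at or after R9 ends 08:40 → clear.
R6: starts 17:10 at or after R9 ends 08:40 → clear.
R8: starts 18:25 at or after R9 ends 08:40 → clear.
R9 overlaps R1.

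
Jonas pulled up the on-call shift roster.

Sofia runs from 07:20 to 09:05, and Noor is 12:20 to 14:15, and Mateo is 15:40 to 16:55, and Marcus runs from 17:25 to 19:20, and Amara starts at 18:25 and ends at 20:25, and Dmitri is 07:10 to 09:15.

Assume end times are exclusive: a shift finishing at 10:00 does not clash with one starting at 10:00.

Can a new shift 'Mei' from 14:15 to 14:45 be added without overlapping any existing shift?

Yes — the slot is free

Dmitri: ends 09:15 at or before Mei starts 14:15 → clear.
Sofia: ends 09:05 at or before Mei starts 14:15 → clear.
Noor: ends 14:15 at or before Mei starts 14:15 → clear.
Mateo: starts 15:40 at or after Mei ends 14:45 → clear.
Marcus: starts 17:25 at or after Mei ends 14:45 → clear.
Amara: starts 18:25 at or after Mei ends 14:45 → clear.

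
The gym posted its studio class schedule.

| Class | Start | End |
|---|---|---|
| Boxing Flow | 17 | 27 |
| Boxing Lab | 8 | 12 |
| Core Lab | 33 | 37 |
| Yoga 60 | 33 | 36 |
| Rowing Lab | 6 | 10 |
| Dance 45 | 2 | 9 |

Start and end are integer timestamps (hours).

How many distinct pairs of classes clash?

4

Sorted by start: Dance 45, Rowing Lab, Boxing Lab, Boxing Flow, Yoga 60, Core Lab.
Rowing Lab starts before Dance 45 ends → Dance 45 and Rowing Lab overlap.
Boxing Lab starts before Dance 45 ends → Dance 45 and Boxing Lab overlap.
Boxing Flow starts after Dance 45 ends, so Dance 45 has no further overlaps.
Boxing Lab starts before Rowing Lab ends → Rowing Lab and Boxing Lab overlap.
Boxing Flow starts after Rowing Lab ends, so Rowing Lab has no further overlaps.
Boxing Flow starts after Boxing Lab ends, so Boxing Lab has no further overlaps.
Yoga 60 starts after Boxing Flow ends, so Boxing Flow has no further overlaps.
Core Lab starts before Yoga 60 ends → Yoga 60 and Core Lab overlap.
Overlapping pairs: Boxing Lab & Dance 45, Boxing Lab & Rowing Lab, Core Lab & Yoga 60, Dance 45 & Rowing Lab — 4 in total.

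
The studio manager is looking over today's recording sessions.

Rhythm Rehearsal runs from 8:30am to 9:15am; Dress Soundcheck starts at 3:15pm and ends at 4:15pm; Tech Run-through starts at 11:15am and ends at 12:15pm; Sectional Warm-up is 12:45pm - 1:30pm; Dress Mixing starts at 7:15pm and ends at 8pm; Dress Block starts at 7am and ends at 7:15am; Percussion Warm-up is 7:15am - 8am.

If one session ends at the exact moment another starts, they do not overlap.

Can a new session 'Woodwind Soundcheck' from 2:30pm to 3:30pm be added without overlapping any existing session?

No — it overlaps Dress Soundcheck

Dress Block: ends 7:15am at or before Woodwind Soundcheck starts 2:30pm → clear.
Percussion Warm-up: ends 8am at or before Woodwind Soundcheck starts 2:30pm → clear.
Rhythm Rehearsal: ends 9:15am at or before Woodwind Soundcheck starts 2:30pm → clear.
Tech Run-through: ends 12:15pm at or before Woodwind Soundcheck starts 2:30pm → clear.
Sectional Warm-up: ends 1:30pm at or before Woodwind Soundcheck starts 2:30pm → clear.
Dress Soundcheck: starts 3:15pm before Woodwind Soundcheck ends 3:30pm, and ends 4:15pm after Woodwind Soundcheck starts 2:30pm → overlap.
Dress Mixing: starts 7:15pm at or after Woodwind Soundcheck ends 3:30pm → clear.
Woodwind Soundcheck overlaps Dress Soundcheck.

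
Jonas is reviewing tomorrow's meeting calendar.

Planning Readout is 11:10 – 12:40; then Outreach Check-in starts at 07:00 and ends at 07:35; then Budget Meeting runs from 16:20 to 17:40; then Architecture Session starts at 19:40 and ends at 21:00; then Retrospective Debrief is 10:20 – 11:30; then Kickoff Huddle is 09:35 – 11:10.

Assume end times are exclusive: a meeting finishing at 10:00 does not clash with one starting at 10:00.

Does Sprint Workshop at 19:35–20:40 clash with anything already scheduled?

Outreach Check-in: ends 07:35 at or before Sprint Workshop starts 19:35 → clear.
Kickoff Huddle: ends 11:10 at or before Sprint Workshop starts 19:35 → clear.
Retrospective Debrief: ends 11:30 at or before Sprint Workshop starts 19:35 → clear.
Planning Readout: ends 12:40 at or before Sprint Workshop starts 19:35 → clear.
Budget Meeting: ends 17:40 at or before Sprint Workshop starts 19:35 → clear.
Architecture Session: starts 19:40 before Sprint Workshop ends 20:40, and ends 21:00 after Sprint Workshop starts 19:35 → overlap.
Sprint Workshop overlaps Architecture Session.

Yes — it overlaps Architecture Session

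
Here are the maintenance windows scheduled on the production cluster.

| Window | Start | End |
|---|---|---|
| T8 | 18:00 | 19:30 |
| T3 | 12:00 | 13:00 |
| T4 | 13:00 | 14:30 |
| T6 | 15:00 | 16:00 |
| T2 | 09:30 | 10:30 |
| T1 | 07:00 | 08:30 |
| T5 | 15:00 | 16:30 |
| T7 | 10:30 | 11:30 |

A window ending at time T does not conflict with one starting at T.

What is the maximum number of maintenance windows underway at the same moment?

2

Sweep the timeline, counting +1 at each start and −1 at each end (ends before starts at a tie):
07:00 start T1 → 1
08:30 end T1 → 0
09:30 start T2 → 1
10:30 end T2 → 0
10:30 start T7 → 1
11:30 end T7 → 0
12:00 start T3 → 1
13:00 end T3 → 0
13:00 start T4 → 1
14:30 end T4 → 0
15:00 start T5 → 1
15:00 start T6 → 2
16:00 end T6 → 1
16:30 end T5 → 0
18:00 start T8 → 1
19:30 end T8 → 0
Peak is 2, at 15:00 (T5, T6).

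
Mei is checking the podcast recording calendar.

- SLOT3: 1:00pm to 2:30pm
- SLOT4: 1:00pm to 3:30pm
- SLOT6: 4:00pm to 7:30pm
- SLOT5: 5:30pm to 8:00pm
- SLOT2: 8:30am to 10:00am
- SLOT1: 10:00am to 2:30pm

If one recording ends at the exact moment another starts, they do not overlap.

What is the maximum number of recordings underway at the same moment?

3

Sort all start/end points and keep a running count:
8:30am start SLOT2 → 1
10:00am end SLOT2 → 0
10:00am start SLOT1 → 1
1:00pm start SLOT3 → 2
1:00pm start SLOT4 → 3
2:30pm end SLOT1 → 2
2:30pm end SLOT3 → 1
3:30pm end SLOT4 → 0
4:00pm start SLOT6 → 1
5:30pm start SLOT5 → 2
7:30pm end SLOT6 → 1
8:00pm end SLOT5 → 0
Peak is 3, at 1:00pm (SLOT1, SLOT3, SLOT4).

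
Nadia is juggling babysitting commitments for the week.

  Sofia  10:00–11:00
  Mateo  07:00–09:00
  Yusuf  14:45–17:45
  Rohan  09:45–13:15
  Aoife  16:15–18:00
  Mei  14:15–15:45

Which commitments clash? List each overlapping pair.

Check each pair: they overlap iff neither finishes before the other starts.
Sorted by start: Mateo, Rohan, Sofia, Mei, Yusuf, Aoife.
Rohan starts after Mateo ends, so Mateo has no further overlaps.
Sofia starts before Rohan ends → Rohan and Sofia overlap.
Mei starts after Rohan ends, so Rohan has no further overlaps.
Mei starts after Sofia ends, so Sofia has no further overlaps.
Yusuf starts before Mei ends → Mei and Yusuf overlap.
Aoife starts after Mei ends.
Aoife starts before Yusuf ends → Yusuf and Aoife overlap.

Aoife & Yusuf, Mei & Yusuf, Rohan & Sofia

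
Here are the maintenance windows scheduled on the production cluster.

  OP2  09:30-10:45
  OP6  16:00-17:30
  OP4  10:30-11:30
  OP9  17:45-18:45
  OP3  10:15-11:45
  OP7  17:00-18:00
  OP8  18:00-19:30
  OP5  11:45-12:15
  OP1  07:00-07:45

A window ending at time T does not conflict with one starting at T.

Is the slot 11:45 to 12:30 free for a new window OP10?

No — it overlaps OP5

OP1: ends 07:45 at or before OP10 starts 11:45 → clear.
OP2: ends 10:45 at or before OP10 starts 11:45 → clear.
OP3: ends 11:45 at or before OP10 starts 11:45 → clear.
OP4: ends 11:30 at or before OP10 starts 11:45 → clear.
OP5: starts 11:45 before OP10 ends 12:30, and ends 12:15 after OP10 starts 11:45 → overlap.
OP6: starts 16:00 at or after OP10 ends 12:30 → clear.
OP7: starts 17:00 at or after OP10 ends 12:30 → clear.
OP9: starts 17:45 at or after OP10 ends 12:30 → clear.
OP8: starts 18:00 at or after OP10 ends 12:30 → clear.
OP10 overlaps OP5.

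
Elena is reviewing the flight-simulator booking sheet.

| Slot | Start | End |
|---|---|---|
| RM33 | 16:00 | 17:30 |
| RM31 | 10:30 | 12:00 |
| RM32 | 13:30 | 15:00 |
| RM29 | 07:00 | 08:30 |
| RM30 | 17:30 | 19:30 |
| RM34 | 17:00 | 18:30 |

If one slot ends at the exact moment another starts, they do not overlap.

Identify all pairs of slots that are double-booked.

RM30 & RM34, RM33 & RM34

Sorted by start: RM29, RM31, RM32, RM33, RM34, RM30.
RM31 starts after RM29 ends, so nothing later overlaps RM29 either.
RM32 starts after RM31 ends, so nothing later overlaps RM31 either.
RM33 starts after RM32 ends, so nothing later overlaps RM32 either.
RM34 starts before RM33 ends → RM33 and RM34 overlap.
RM30 starts exactly when RM33 ends (back-to-back, no overlap).
RM30 starts before RM34 ends → RM34 and RM30 overlap.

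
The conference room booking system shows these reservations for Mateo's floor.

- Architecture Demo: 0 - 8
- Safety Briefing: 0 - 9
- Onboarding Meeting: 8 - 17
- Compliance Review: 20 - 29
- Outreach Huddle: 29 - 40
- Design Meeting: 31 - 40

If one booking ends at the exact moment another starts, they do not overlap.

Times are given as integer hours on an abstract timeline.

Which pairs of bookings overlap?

Sorted by start: Architecture Demo, Safety Briefing, Onboarding Meeting, Compliance Review, Outreach Huddle, Design Meeting.
Safety Briefing starts before Architecture Demo ends → Architecture Demo and Safety Briefing overlap.
Onboarding Meeting starts exactly when Architecture Demo ends (back-to-back, no overlap) — done with Architecture Demo.
Onboarding Meeting starts before Safety Briefing ends → Safety Briefing and Onboarding Meeting overlap.
Compliance Review starts after Safety Briefing ends — done with Safety Briefing.
Compliance Review starts after Onboarding Meeting ends — done with Onboarding Meeting.
Outreach Huddle starts exactly when Compliance Review ends (back-to-back, no overlap) — done with Compliance Review.
Design Meeting starts before Outreach Huddle ends → Outreach Huddle and Design Meeting overlap.

Architecture Demo & Safety Briefing, Design Meeting & Outreach Huddle, Onboarding Meeting & Safety Briefing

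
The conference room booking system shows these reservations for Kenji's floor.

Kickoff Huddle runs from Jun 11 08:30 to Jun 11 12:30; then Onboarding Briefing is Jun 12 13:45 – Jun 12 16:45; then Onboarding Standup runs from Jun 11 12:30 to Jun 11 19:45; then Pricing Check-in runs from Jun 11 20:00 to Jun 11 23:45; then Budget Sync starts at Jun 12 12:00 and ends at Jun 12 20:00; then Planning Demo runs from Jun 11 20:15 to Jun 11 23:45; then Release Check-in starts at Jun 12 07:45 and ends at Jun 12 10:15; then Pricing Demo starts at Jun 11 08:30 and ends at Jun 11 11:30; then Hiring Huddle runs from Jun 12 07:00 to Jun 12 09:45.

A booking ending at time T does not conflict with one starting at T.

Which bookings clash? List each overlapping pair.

Check each pair: they overlap iff neither finishes before the other starts.
Sorted by start: Kickoff Huddle, Pricing Demo, Onboarding Standup, Pricing Check-in, Planning Demo, Hiring Huddle, Release Check-in, Budget Sync, Onboarding Briefing.
Pricing Demo starts before Kickoff Huddle ends → Kickoff Huddle and Pricing Demo overlap.
Onboarding Standup starts exactly when Kickoff Huddle ends (back-to-back, no overlap); Kickoff Huddle is clear from here.
Onboarding Standup starts after Pricing Demo ends; Pricing Demo is clear from here.
Pricing Check-in starts after Onboarding Standup ends; Onboarding Standup is clear from here.
Planning Demo starts before Pricing Check-in ends → Pricing Check-in and Planning Demo overlap.
Hiring Huddle starts after Pricing Check-in ends; Pricing Check-in is clear from here.
Hiring Huddle starts after Planning Demo ends; Planning Demo is clear from here.
Release Check-in starts before Hiring Huddle ends → Hiring Huddle and Release Check-in overlap.
Budget Sync starts after Hiring Huddle ends; Hiring Huddle is clear from here.
Budget Sync starts after Release Check-in ends; Release Check-in is clear from here.
Onboarding Briefing starts before Budget Sync ends → Budget Sync and Onboarding Briefing overlap.

Budget Sync & Onboarding Briefing, Hiring Huddle & Release Check-in, Kickoff Huddle & Pricing Demo, Planning Demo & Pricing Check-in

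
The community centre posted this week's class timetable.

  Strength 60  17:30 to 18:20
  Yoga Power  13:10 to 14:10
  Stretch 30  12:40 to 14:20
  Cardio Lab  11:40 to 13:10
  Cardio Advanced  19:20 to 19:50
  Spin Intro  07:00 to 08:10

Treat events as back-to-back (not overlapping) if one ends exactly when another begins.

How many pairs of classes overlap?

2

Sorted by start: Spin Intro, Cardio Lab, Stretch 30, Yoga Power, Strength 60, Cardio Advanced.
Cardio Lab starts after Spin Intro ends; Spin Intro is clear from here.
Stretch 30 starts before Cardio Lab ends → Cardio Lab and Stretch 30 overlap.
Yoga Power starts exactly when Cardio Lab ends (back-to-back, no overlap); Cardio Lab is clear from here.
Yoga Power starts before Stretch 30 ends → Stretch 30 and Yoga Power overlap.
Strength 60 starts after Stretch 30 ends; Stretch 30 is clear from here.
Strength 60 starts after Yoga Power ends; Yoga Power is clear from here.
Cardio Advanced starts after Strength 60 ends.
Overlapping pairs: Cardio Lab & Stretch 30, Stretch 30 & Yoga Power — 2 in total.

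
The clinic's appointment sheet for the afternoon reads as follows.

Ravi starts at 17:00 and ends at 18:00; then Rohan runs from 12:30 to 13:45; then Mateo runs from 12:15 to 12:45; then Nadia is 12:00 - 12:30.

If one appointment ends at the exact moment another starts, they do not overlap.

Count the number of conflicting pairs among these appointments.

Two intervals overlap when each starts before the other ends.
Sorted by start: Nadia, Mateo, Rohan, Ravi.
Mateo starts before Nadia ends → Nadia and Mateo overlap.
Rohan starts exactly when Nadia ends (back-to-back, no overlap), so Nadia has no further overlaps.
Rohan starts before Mateo ends → Mateo and Rohan overlap.
Ravi starts after Mateo ends.
Ravi starts after Rohan ends.
Overlapping pairs: Mateo & Nadia, Mateo & Rohan — 2 in total.

2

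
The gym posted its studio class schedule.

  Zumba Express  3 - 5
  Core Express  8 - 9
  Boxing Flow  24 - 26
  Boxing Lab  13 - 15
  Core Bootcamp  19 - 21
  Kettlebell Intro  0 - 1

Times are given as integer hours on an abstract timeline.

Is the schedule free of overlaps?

Two intervals overlap when each starts before the other ends.
Sorted by start: Kettlebell Intro, Zumba Express, Core Express, Boxing Lab, Core Bootcamp, Boxing Flow.
Zumba Express starts after Kettlebell Intro ends — done with Kettlebell Intro.
Core Express starts after Zumba Express ends — done with Zumba Express.
Boxing Lab starts after Core Express ends — done with Core Express.
Core Bootcamp starts after Boxing Lab ends — done with Boxing Lab.
Boxing Flow starts after Core Bootcamp ends.
Every pair is clear; the schedule has no overlaps.

Yes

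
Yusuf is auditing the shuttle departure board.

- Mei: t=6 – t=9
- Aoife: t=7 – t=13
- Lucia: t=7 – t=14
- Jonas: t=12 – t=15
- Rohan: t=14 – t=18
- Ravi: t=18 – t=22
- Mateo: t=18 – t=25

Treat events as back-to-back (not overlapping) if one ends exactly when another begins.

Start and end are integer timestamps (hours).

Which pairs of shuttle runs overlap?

Two intervals overlap when each starts before the other ends.
Sorted by start: Mei, Aoife, Lucia, Jonas, Rohan, Ravi, Mateo.
Aoife starts before Mei ends → Mei and Aoife overlap.
Lucia starts before Mei ends → Mei and Lucia overlap.
Jonas starts after Mei ends; Mei is clear from here.
Lucia starts before Aoife ends → Aoife and Lucia overlap.
Jonas starts before Aoife ends → Aoife and Jonas overlap.
Rohan starts after Aoife ends; Aoife is clear from here.
Jonas starts before Lucia ends → Lucia and Jonas overlap.
Rohan starts exactly when Lucia ends (back-to-back, no overlap); Lucia is clear from here.
Rohan starts before Jonas ends → Jonas and Rohan overlap.
Ravi starts after Jonas ends; Jonas is clear from here.
Ravi starts exactly when Rohan ends (back-to-back, no overlap); Rohan is clear from here.
Mateo starts before Ravi ends → Ravi and Mateo overlap.

Aoife & Jonas, Aoife & Lucia, Aoife & Mei, Jonas & Lucia, Jonas & Rohan, Lucia & Mei, Mateo & Ravi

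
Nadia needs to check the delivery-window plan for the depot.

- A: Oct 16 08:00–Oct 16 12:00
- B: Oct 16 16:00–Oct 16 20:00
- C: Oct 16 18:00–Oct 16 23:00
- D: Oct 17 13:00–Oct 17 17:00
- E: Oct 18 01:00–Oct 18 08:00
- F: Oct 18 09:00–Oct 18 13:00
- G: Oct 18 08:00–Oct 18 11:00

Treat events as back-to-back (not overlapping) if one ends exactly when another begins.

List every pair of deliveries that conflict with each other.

B & C, F & G

Sorted by start: A, B, C, D, E, G, F.
B starts after A ends — done with A.
C starts before B ends → B and C overlap.
D starts after B ends — done with B.
D starts after C ends — done with C.
E starts after D ends — done with D.
G starts exactly when E ends (back-to-back, no overlap) — done with E.
F starts before G ends → G and F overlap.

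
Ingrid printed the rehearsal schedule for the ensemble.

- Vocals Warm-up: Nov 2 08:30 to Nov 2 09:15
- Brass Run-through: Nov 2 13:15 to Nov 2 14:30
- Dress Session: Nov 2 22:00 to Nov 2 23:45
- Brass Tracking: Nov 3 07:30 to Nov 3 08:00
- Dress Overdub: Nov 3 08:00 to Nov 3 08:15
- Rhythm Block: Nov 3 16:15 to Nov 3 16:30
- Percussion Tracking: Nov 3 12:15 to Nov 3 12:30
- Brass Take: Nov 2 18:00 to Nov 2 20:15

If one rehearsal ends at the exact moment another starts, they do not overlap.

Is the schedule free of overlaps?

Yes

Sorted by start: Vocals Warm-up, Brass Run-through, Brass Take, Dress Session, Brass Tracking, Dress Overdub, Percussion Tracking, Rhythm Block.
Brass Run-through starts after Vocals Warm-up ends, so Vocals Warm-up has no further overlaps.
Brass Take starts after Brass Run-through ends, so Brass Run-through has no further overlaps.
Dress Session starts after Brass Take ends, so Brass Take has no further overlaps.
Brass Tracking starts after Dress Session ends, so Dress Session has no further overlaps.
Dress Overdub starts exactly when Brass Tracking ends (back-to-back, no overlap), so Brass Tracking has no further overlaps.
Percussion Tracking starts after Dress Overdub ends, so Dress Overdub has no further overlaps.
Rhythm Block starts after Percussion Tracking ends.
Every pair is clear; the schedule has no overlaps.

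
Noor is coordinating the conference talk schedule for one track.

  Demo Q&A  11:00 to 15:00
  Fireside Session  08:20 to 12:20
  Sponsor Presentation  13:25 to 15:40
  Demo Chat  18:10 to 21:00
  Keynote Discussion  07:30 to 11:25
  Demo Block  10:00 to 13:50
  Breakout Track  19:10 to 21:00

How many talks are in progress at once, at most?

Sort all start/end points and keep a running count:
07:30 start Keynote Discussion → 1
08:20 start Fireside Session → 2
10:00 start Demo Block → 3
11:00 start Demo Q&A → 4
11:25 end Keynote Discussion → 3
12:20 end Fireside Session → 2
13:25 start Sponsor Presentation → 3
13:50 end Demo Block → 2
15:00 end Demo Q&A → 1
15:40 end Sponsor Presentation → 0
18:10 start Demo Chat → 1
19:10 start Breakout Track → 2
21:00 end Breakout Track → 1
21:00 end Demo Chat → 0
Peak is 4, at 11:00 (Demo Block, Demo Q&A, Fireside Session, Keynote Discussion).

4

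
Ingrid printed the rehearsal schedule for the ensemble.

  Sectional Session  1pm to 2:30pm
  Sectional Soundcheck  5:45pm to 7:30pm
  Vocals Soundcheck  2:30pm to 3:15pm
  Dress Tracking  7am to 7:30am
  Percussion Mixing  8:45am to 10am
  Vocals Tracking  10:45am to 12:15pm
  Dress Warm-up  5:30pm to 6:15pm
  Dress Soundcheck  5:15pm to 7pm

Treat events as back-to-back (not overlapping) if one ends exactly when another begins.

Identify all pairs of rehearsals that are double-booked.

Sorted by start: Dress Tracking, Percussion Mixing, Vocals Tracking, Sectional Session, Vocals Soundcheck, Dress Soundcheck, Dress Warm-up, Sectional Soundcheck.
Percussion Mixing starts after Dress Tracking ends, so Dress Tracking has no further overlaps.
Vocals Tracking starts after Percussion Mixing ends, so Percussion Mixing has no further overlaps.
Sectional Session starts after Vocals Tracking ends, so Vocals Tracking has no further overlaps.
Vocals Soundcheck starts exactly when Sectional Session ends (back-to-back, no overlap), so Sectional Session has no further overlaps.
Dress Soundcheck starts after Vocals Soundcheck ends, so Vocals Soundcheck has no further overlaps.
Dress Warm-up starts before Dress Soundcheck ends → Dress Soundcheck and Dress Warm-up overlap.
Sectional Soundcheck starts before Dress Soundcheck ends → Dress Soundcheck and Sectional Soundcheck overlap.
Sectional Soundcheck starts before Dress Warm-up ends → Dress Warm-up and Sectional Soundcheck overlap.

Dress Soundcheck & Dress Warm-up, Dress Soundcheck & Sectional Soundcheck, Dress Warm-up & Sectional Soundcheck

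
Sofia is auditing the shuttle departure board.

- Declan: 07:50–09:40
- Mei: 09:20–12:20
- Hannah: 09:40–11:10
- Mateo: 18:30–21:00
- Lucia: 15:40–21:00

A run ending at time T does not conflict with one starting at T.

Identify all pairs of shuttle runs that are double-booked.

Sorted by start: Declan, Mei, Hannah, Lucia, Mateo.
Mei starts before Declan ends → Declan and Mei overlap.
Hannah starts exactly when Declan ends (back-to-back, no overlap); Declan is clear from here.
Hannah starts before Mei ends → Mei and Hannah overlap.
Lucia starts after Mei ends; Mei is clear from here.
Lucia starts after Hannah ends; Hannah is clear from here.
Mateo starts before Lucia ends → Lucia and Mateo overlap.

Declan & Mei, Hannah & Mei, Lucia & Mateo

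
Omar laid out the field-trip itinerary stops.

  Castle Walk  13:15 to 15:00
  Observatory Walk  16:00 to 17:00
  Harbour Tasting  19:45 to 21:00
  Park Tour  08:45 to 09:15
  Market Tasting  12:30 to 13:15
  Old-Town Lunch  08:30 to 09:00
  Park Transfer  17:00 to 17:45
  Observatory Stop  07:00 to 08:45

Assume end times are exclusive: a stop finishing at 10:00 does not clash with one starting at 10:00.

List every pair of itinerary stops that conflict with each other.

Observatory Stop & Old-Town Lunch, Old-Town Lunch & Park Tour

Sorted by start: Observatory Stop, Old-Town Lunch, Park Tour, Market Tasting, Castle Walk, Observatory Walk, Park Transfer, Harbour Tasting.
Old-Town Lunch starts before Observatory Stop ends → Observatory Stop and Old-Town Lunch overlap.
Park Tour starts exactly when Observatory Stop ends (back-to-back, no overlap); Observatory Stop is clear from here.
Park Tour starts before Old-Town Lunch ends → Old-Town Lunch and Park Tour overlap.
Market Tasting starts after Old-Town Lunch ends; Old-Town Lunch is clear from here.
Market Tasting starts after Park Tour ends; Park Tour is clear from here.
Castle Walk starts exactly when Market Tasting ends (back-to-back, no overlap); Market Tasting is clear from here.
Observatory Walk starts after Castle Walk ends; Castle Walk is clear from here.
Park Transfer starts exactly when Observatory Walk ends (back-to-back, no overlap); Observatory Walk is clear from here.
Harbour Tasting starts after Park Transfer ends.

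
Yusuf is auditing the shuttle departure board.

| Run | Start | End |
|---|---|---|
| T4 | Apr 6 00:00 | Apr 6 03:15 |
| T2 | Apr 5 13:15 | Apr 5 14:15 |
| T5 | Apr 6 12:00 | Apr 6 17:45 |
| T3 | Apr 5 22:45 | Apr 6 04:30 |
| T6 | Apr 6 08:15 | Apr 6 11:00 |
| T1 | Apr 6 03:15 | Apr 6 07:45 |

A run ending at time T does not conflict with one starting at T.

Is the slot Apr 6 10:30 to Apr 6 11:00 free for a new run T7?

No — it overlaps T6

T2: ends Apr 5 14:15 at or before T7 starts Apr 6 10:30 → clear.
T3: ends Apr 6 04:30 at or before T7 starts Apr 6 10:30 → clear.
T4: ends Apr 6 03:15 at or before T7 starts Apr 6 10:30 → clear.
T1: ends Apr 6 07:45 at or before T7 starts Apr 6 10:30 → clear.
T6: starts Apr 6 08:15 before T7 ends Apr 6 11:00, and ends Apr 6 11:00 after T7 starts Apr 6 10:30 → overlap.
T5: starts Apr 6 12:00 at or after T7 ends Apr 6 11:00 → clear.
T7 overlaps T6.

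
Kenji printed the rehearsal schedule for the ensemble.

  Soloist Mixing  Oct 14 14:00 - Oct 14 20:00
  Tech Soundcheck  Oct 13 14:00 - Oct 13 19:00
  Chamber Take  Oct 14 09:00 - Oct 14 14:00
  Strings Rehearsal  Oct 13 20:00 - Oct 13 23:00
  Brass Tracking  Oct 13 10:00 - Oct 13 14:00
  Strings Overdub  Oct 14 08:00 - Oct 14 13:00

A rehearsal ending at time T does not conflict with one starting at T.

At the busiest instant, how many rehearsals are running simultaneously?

Sweep the timeline, counting +1 at each start and −1 at each end (ends before starts at a tie):
Oct 13 10:00 start Brass Tracking → 1
Oct 13 14:00 end Brass Tracking → 0
Oct 13 14:00 start Tech Soundcheck → 1
Oct 13 19:00 end Tech Soundcheck → 0
Oct 13 20:00 start Strings Rehearsal → 1
Oct 13 23:00 end Strings Rehearsal → 0
Oct 14 08:00 start Strings Overdub → 1
Oct 14 09:00 start Chamber Take → 2
Oct 14 13:00 end Strings Overdub → 1
Oct 14 14:00 end Chamber Take → 0
Oct 14 14:00 start Soloist Mixing → 1
Oct 14 20:00 end Soloist Mixing → 0
Peak is 2, at Oct 14 09:00 (Chamber Take, Strings Overdub).

2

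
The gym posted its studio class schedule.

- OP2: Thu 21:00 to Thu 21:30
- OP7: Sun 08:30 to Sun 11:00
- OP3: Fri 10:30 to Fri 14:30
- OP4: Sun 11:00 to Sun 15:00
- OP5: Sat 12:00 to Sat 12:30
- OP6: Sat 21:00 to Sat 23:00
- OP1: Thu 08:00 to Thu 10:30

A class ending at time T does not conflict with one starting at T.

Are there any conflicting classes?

No

Sorted by start: OP1, OP2, OP3, OP5, OP6, OP7, OP4.
OP2 starts after OP1 ends, so OP1 has no further overlaps.
OP3 starts after OP2 ends, so OP2 has no further overlaps.
OP5 starts after OP3 ends, so OP3 has no further overlaps.
OP6 starts after OP5 ends, so OP5 has no further overlaps.
OP7 starts after OP6 ends, so OP6 has no further overlaps.
OP4 starts exactly when OP7 ends (back-to-back, no overlap).
Every pair is clear; the schedule has no overlaps.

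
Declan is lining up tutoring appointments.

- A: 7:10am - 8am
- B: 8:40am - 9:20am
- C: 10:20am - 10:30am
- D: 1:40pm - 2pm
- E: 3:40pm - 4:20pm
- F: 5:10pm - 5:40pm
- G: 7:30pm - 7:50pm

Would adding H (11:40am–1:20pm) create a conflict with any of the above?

A: ends 8am at or before H starts 11:40am → clear.
B: ends 9:20am at or before H starts 11:40am → clear.
C: ends 10:30am at or before H starts 11:40am → clear.
D: starts 1:40pm at or after H ends 1:20pm → clear.
E: starts 3:40pm at or after H ends 1:20pm → clear.
F: starts 5:10pm at or after H ends 1:20pm → clear.
G: starts 7:30pm at or after H ends 1:20pm → clear.

No — it doesn't clash with anything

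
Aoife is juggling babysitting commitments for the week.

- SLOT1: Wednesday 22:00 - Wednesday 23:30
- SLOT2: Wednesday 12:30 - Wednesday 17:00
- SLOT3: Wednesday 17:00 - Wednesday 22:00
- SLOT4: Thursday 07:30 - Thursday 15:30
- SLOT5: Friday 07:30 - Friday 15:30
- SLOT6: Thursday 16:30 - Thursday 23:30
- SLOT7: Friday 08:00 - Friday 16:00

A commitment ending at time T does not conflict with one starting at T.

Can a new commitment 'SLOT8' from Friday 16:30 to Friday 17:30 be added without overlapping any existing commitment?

Yes — the slot is free

SLOT2: ends Wednesday 17:00 at or before SLOT8 starts Friday 16:30 → clear.
SLOT3: ends Wednesday 22:00 at or before SLOT8 starts Friday 16:30 → clear.
SLOT1: ends Wednesday 23:30 at or before SLOT8 starts Friday 16:30 → clear.
SLOT4: ends Thursday 15:30 at or before SLOT8 starts Friday 16:30 → clear.
SLOT6: ends Thursday 23:30 at or before SLOT8 starts Friday 16:30 → clear.
SLOT5: ends Friday 15:30 at or before SLOT8 starts Friday 16:30 → clear.
SLOT7: ends Friday 16:00 at or before SLOT8 starts Friday 16:30 → clear.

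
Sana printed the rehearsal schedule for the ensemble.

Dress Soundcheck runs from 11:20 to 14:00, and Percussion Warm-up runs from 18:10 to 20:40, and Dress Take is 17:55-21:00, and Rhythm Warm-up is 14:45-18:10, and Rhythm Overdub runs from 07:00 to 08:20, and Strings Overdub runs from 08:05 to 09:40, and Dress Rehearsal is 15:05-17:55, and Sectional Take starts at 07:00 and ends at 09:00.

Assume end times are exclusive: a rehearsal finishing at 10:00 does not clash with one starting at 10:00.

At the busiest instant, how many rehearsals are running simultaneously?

Sort all start/end points and keep a running count:
07:00 start Rhythm Overdub → 1
07:00 start Sectional Take → 2
08:05 start Strings Overdub → 3
08:20 end Rhythm Overdub → 2
09:00 end Sectional Take → 1
09:40 end Strings Overdub → 0
11:20 start Dress Soundcheck → 1
14:00 end Dress Soundcheck → 0
14:45 start Rhythm Warm-up → 1
15:05 start Dress Rehearsal → 2
17:55 end Dress Rehearsal → 1
17:55 start Dress Take → 2
18:10 end Rhythm Warm-up → 1
18:10 start Percussion Warm-up → 2
20:40 end Percussion Warm-up → 1
21:00 end Dress Take → 0
Peak is 3, at 08:05 (Rhythm Overdub, Sectional Take, Strings Overdub).

3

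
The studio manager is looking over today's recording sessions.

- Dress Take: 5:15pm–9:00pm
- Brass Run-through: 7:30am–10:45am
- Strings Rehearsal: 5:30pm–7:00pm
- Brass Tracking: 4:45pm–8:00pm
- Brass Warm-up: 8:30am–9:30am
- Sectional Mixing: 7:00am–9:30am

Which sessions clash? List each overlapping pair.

Sorted by start: Sectional Mixing, Brass Run-through, Brass Warm-up, Brass Tracking, Dress Take, Strings Rehearsal.
Brass Run-through starts before Sectional Mixing ends → Sectional Mixing and Brass Run-through overlap.
Brass Warm-up starts before Sectional Mixing ends → Sectional Mixing and Brass Warm-up overlap.
Brass Tracking starts after Sectional Mixing ends — done with Sectional Mixing.
Brass Warm-up starts before Brass Run-through ends → Brass Run-through and Brass Warm-up overlap.
Brass Tracking starts after Brass Run-through ends — done with Brass Run-through.
Brass Tracking starts after Brass Warm-up ends — done with Brass Warm-up.
Dress Take starts before Brass Tracking ends → Brass Tracking and Dress Take overlap.
Strings Rehearsal starts before Brass Tracking ends → Brass Tracking and Strings Rehearsal overlap.
Strings Rehearsal starts before Dress Take ends → Dress Take and Strings Rehearsal overlap.

Brass Run-through & Brass Warm-up, Brass Run-through & Sectional Mixing, Brass Tracking & Dress Take, Brass Tracking & Strings Rehearsal, Brass Warm-up & Sectional Mixing, Dress Take & Strings Rehearsal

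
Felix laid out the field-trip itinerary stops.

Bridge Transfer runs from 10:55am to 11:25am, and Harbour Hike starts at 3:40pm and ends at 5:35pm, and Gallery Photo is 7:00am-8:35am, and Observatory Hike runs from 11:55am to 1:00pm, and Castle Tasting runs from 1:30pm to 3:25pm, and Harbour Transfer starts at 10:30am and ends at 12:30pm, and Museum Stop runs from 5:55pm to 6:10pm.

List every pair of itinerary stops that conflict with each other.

Sorted by start: Gallery Photo, Harbour Transfer, Bridge Transfer, Observatory Hike, Castle Tasting, Harbour Hike, Museum Stop.
Harbour Transfer starts after Gallery Photo ends; Gallery Photo is clear from here.
Bridge Transfer starts before Harbour Transfer ends → Harbour Transfer and Bridge Transfer overlap.
Observatory Hike starts before Harbour Transfer ends → Harbour Transfer and Observatory Hike overlap.
Castle Tasting starts after Harbour Transfer ends; Harbour Transfer is clear from here.
Observatory Hike starts after Bridge Transfer ends; Bridge Transfer is clear from here.
Castle Tasting starts after Observatory Hike ends; Observatory Hike is clear from here.
Harbour Hike starts after Castle Tasting ends; Castle Tasting is clear from here.
Museum Stop starts after Harbour Hike ends.

Bridge Transfer & Harbour Transfer, Harbour Transfer & Observatory Hike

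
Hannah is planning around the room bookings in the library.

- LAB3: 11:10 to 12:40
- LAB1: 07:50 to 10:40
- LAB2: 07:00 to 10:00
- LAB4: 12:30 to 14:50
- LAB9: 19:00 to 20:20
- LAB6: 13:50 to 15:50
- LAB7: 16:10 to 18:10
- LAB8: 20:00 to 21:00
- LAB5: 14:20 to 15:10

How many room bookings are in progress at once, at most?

Walk through starts and ends in time order (an end at T is processed before a start at T):
07:00 start LAB2 → 1
07:50 start LAB1 → 2
10:00 end LAB2 → 1
10:40 end LAB1 → 0
11:10 start LAB3 → 1
12:30 start LAB4 → 2
12:40 end LAB3 → 1
13:50 start LAB6 → 2
14:20 start LAB5 → 3
14:50 end LAB4 → 2
15:10 end LAB5 → 1
15:50 end LAB6 → 0
16:10 start LAB7 → 1
18:10 end LAB7 → 0
19:00 start LAB9 → 1
20:00 start LAB8 → 2
20:20 end LAB9 → 1
21:00 end LAB8 → 0
Peak is 3, at 14:20 (LAB4, LAB5, LAB6).

3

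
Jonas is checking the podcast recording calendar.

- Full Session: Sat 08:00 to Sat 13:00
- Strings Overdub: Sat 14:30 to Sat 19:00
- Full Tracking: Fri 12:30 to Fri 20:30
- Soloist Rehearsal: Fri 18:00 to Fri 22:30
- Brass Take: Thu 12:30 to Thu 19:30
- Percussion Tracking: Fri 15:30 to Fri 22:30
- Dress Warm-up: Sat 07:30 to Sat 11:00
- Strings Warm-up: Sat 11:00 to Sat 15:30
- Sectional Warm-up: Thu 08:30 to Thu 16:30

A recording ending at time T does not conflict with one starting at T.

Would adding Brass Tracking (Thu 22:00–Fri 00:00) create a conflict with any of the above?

Sectional Warm-up: ends Thu 16:30 at or before Brass Tracking starts Thu 22:00 → clear.
Brass Take: ends Thu 19:30 at or before Brass Tracking starts Thu 22:00 → clear.
Full Tracking: starts Fri 12:30 at or after Brass Tracking ends Fri 00:00 → clear.
Percussion Tracking: starts Fri 15:30 at or after Brass Tracking ends Fri 00:00 → clear.
Soloist Rehearsal: starts Fri 18:00 at or after Brass Tracking ends Fri 00:00 → clear.
Dress Warm-up: starts Sat 07:30 at or after Brass Tracking ends Fri 00:00 → clear.
Full Session: starts Sat 08:00 at or after Brass Tracking ends Fri 00:00 → clear.
Strings Warm-up: starts Sat 11:00 at or after Brass Tracking ends Fri 00:00 → clear.
Strings Overdub: starts Sat 14:30 at or after Brass Tracking ends Fri 00:00 → clear.

No — it doesn't clash with anything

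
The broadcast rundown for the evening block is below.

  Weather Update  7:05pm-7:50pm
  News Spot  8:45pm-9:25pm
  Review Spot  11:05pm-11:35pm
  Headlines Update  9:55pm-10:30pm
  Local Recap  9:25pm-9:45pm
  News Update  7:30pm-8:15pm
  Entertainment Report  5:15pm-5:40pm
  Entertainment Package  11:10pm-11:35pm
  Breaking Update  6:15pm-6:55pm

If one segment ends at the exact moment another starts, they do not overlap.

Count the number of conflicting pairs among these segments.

2

Sorted by start: Entertainment Report, Breaking Update, Weather Update, News Update, News Spot, Local Recap, Headlines Update, Review Spot, Entertainment Package.
Breaking Update starts after Entertainment Report ends; Entertainment Report is clear from here.
Weather Update starts after Breaking Update ends; Breaking Update is clear from here.
News Update starts before Weather Update ends → Weather Update and News Update overlap.
News Spot starts after Weather Update ends; Weather Update is clear from here.
News Spot starts after News Update ends; News Update is clear from here.
Local Recap starts exactly when News Spot ends (back-to-back, no overlap); News Spot is clear from here.
Headlines Update starts after Local Recap ends; Local Recap is clear from here.
Review Spot starts after Headlines Update ends; Headlines Update is clear from here.
Entertainment Package starts before Review Spot ends → Review Spot and Entertainment Package overlap.
Overlapping pairs: Entertainment Package & Review Spot, News Update & Weather Update — 2 in total.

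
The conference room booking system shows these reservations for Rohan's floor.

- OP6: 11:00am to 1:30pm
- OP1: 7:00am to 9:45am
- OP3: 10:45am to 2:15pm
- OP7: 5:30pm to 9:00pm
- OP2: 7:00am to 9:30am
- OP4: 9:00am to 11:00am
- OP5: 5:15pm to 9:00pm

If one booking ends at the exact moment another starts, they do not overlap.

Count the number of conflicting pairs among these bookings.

Sorted by start: OP1, OP2, OP4, OP3, OP6, OP5, OP7.
OP2 starts before OP1 ends → OP1 and OP2 overlap.
OP4 starts before OP1 ends → OP1 and OP4 overlap.
OP3 starts after OP1 ends, so nothing later overlaps OP1 either.
OP4 starts before OP2 ends → OP2 and OP4 overlap.
OP3 starts after OP2 ends, so nothing later overlaps OP2 either.
OP3 starts before OP4 ends → OP4 and OP3 overlap.
OP6 starts exactly when OP4 ends (back-to-back, no overlap), so nothing later overlaps OP4 either.
OP6 starts before OP3 ends → OP3 and OP6 overlap.
OP5 starts after OP3 ends, so nothing later overlaps OP3 either.
OP5 starts after OP6 ends, so nothing later overlaps OP6 either.
OP7 starts before OP5 ends → OP5 and OP7 overlap.
Overlapping pairs: OP1 & OP2, OP1 & OP4, OP2 & OP4, OP3 & OP4, OP3 & OP6, OP5 & OP7 — 6 in total.

6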